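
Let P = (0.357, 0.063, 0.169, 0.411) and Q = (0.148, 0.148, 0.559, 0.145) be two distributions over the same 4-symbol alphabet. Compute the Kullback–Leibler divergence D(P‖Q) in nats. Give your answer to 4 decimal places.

0.4866 nats

D(P‖Q) = Σ p·ln(p/q).
  0.357·ln(0.357/0.148) = 0.31435
  0.063·ln(0.063/0.148) = -0.05381
  0.169·ln(0.169/0.559) = -0.20217
  0.411·ln(0.411/0.145) = 0.42820
D(P‖Q) = 0.4866 nats.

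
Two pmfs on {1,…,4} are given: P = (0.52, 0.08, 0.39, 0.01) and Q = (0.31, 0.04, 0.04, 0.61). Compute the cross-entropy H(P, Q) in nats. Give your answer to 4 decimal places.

H(P,Q) = −Σ p·ln q.
  −0.52·ln(0.31) = 0.60902
  −0.08·ln(0.04) = 0.25751
  −0.39·ln(0.04) = 1.25536
  −0.01·ln(0.61) = 0.00494
H(P,Q) = 2.1268 nats.

2.1268 nats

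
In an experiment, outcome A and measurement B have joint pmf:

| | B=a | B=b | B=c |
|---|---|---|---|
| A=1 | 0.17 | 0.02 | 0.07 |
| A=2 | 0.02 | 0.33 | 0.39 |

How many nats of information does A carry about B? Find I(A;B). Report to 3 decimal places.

0.236 nats

Marginals: p(A) = (0.2600, 0.7400), p(B) = (0.1900, 0.3500, 0.4600).
I(A;B) = H(A) + H(B) − H(A,B).
H(A) = 0.5731, H(B) = 1.0402, H(A,B) = 1.3769.
I(A;B) = 0.5731 + 1.0402 − 1.3769 = 0.236 nats.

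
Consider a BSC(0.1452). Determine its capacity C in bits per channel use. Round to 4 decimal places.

Binary symmetric channel: C = 1 − h₂(ε) where h₂ is the binary entropy function.
h₂(0.1452) = −0.1452·log₂0.1452 − 0.8548·log₂0.8548 = 0.5977.
C = 1 − 0.5977 = 0.4023 bits per channel use.

0.4023 bits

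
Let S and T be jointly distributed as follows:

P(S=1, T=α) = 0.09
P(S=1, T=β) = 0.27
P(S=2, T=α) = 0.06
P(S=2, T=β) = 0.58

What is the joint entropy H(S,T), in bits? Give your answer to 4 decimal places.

1.5220 bits

H(S,T) = −Σ p(x,y)·log₂ p(x,y) over all 4 cells.
  cell (1,α): −0.09·log₂0.09 = 0.31265
  cell (1,β): −0.27·log₂0.27 = 0.51002
  cell (2,α): −0.06·log₂0.06 = 0.24353
  cell (2,β): −0.58·log₂0.58 = 0.45581
Sum = 1.5220 bits.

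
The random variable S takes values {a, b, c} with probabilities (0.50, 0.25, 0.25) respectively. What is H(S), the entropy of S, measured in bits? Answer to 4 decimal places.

H(S) = −Σ p·log₂ p.
  −(0.50)·log₂(0.50) = 0.50000
  −(0.25)·log₂(0.25) = 0.50000
  −(0.25)·log₂(0.25) = 0.50000
Sum: 0.50000 + 0.50000 + 0.50000 = 1.5000 bits.

1.5000 bits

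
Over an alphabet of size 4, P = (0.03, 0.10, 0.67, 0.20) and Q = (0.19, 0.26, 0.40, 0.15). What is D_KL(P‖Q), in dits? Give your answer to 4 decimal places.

0.1095 dits

D(P‖Q) = Σ p·log₁₀(p/q).
  0.03·log₁₀(0.03/0.19) = -0.02405
  0.10·log₁₀(0.10/0.26) = -0.04150
  0.67·log₁₀(0.67/0.40) = 0.15009
  0.20·log₁₀(0.20/0.15) = 0.02499
D(P‖Q) = 0.1095 dits.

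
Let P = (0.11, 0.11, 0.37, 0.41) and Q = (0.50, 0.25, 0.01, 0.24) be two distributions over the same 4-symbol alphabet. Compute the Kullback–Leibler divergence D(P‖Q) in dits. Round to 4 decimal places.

0.5640 dits

D(P‖Q) = Σ p·log₁₀(p/q).
  0.11·log₁₀(0.11/0.50) = -0.07233
  0.11·log₁₀(0.11/0.25) = -0.03922
  0.37·log₁₀(0.37/0.01) = 0.58023
  0.41·log₁₀(0.41/0.24) = 0.09535
D(P‖Q) = 0.5640 dits.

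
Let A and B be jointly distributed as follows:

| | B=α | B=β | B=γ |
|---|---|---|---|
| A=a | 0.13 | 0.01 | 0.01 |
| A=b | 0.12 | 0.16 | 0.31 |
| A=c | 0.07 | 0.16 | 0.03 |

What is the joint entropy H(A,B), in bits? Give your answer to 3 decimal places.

H(A,B) = −Σ p(x,y)·log₂ p(x,y) over all 9 cells.
  cell (a,α): −0.13·log₂0.13 = 0.3826
  cell (a,β): −0.01·log₂0.01 = 0.0664
  cell (a,γ): −0.01·log₂0.01 = 0.0664
  cell (b,α): −0.12·log₂0.12 = 0.3671
  cell (b,β): −0.16·log₂0.16 = 0.4230
  cell (b,γ): −0.31·log₂0.31 = 0.5238
  cell (c,α): −0.07·log₂0.07 = 0.2686
  cell (c,β): −0.16·log₂0.16 = 0.4230
  cell (c,γ): −0.03·log₂0.03 = 0.1518
Sum = 2.673 bits.

2.673 bits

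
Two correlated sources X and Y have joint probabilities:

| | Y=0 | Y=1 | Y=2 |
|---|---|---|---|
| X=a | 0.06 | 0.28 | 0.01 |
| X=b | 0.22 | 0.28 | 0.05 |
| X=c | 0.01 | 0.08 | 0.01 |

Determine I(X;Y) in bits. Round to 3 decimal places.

0.076 bits

Marginals: p(X) = (0.3500, 0.5500, 0.1000), p(Y) = (0.2900, 0.6400, 0.0700).
I(X;Y) = H(X) + H(Y) − H(X,Y).
H(X) = 1.3367, H(Y) = 1.1985, H(X,Y) = 2.4595.
I(X;Y) = 1.3367 + 1.1985 − 2.4595 = 0.076 bits.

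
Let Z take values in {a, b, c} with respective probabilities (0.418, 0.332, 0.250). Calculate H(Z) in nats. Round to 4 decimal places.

H(Z) = −Σ p·ln p.
  −(0.418)·ln(0.418) = 0.36461
  −(0.332)·ln(0.332) = 0.36607
  −(0.250)·ln(0.250) = 0.34657
Sum: 0.36461 + 0.36607 + 0.34657 = 1.0773 nats.

1.0773 nats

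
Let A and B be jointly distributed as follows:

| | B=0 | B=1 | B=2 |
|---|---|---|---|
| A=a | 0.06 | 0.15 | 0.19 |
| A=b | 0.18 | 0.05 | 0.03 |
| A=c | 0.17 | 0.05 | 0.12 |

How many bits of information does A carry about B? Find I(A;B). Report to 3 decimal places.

0.180 bits

Marginals: p(A) = (0.4000, 0.2600, 0.3400), p(B) = (0.4100, 0.2500, 0.3400).
I(A;B) = Σ p(x,y)·log₂[p(x,y)/(p(x)p(y))].
  (a,0): 0.06·log₂(0.3659) = -0.0870
  (a,1): 0.15·log₂(1.5000) = 0.0877
  (a,2): 0.19·log₂(1.3971) = 0.0917
  (b,0): 0.18·log₂(1.6886) = 0.1360
  (b,1): 0.05·log₂(0.7692) = -0.0189
  (b,2): 0.03·log₂(0.3394) = -0.0468
  (c,0): 0.17·log₂(1.2195) = 0.0487
  (c,1): 0.05·log₂(0.5882) = -0.0383
  (c,2): 0.12·log₂(1.0381) = 0.0065
Sum = 0.180 bits.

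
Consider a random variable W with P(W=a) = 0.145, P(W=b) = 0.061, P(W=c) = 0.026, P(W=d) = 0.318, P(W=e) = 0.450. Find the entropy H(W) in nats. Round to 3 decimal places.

1.269 nats

H(W) = −Σ p·ln p.
  −(0.145)·ln(0.145) = 0.2800
  −(0.061)·ln(0.061) = 0.1706
  −(0.026)·ln(0.026) = 0.0949
  −(0.318)·ln(0.318) = 0.3643
  −(0.450)·ln(0.450) = 0.3593
Sum: 0.2800 + 0.1706 + 0.0949 + 0.3643 + 0.3593 = 1.269 nats.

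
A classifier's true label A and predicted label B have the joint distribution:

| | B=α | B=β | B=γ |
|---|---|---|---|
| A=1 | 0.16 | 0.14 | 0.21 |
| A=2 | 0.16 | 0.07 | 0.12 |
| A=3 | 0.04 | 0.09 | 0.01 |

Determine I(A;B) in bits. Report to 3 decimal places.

Marginals: p(A) = (0.5100, 0.3500, 0.1400), p(B) = (0.3600, 0.3000, 0.3400).
I(A;B) = H(A) + H(B) − H(A,B).
H(A) = 1.4226, H(B) = 1.5809, H(A,B) = 2.9164.
I(A;B) = 1.4226 + 1.5809 − 2.9164 = 0.087 bits.

0.087 bits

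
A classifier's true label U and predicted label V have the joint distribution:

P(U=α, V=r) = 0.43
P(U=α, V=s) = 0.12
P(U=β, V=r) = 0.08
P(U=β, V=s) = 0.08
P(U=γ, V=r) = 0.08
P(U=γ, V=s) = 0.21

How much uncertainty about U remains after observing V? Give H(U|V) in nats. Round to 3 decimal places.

0.874 nats

Chain rule: H(U|V) = H(U,V) − H(V).
Marginals: p(U) = (0.5500, 0.1600, 0.2900), p(V) = (0.5900, 0.4100).
H(U,V) = 1.5512 nats; H(V) = 0.6769 nats.
H(U|V) = 1.5512 − 0.6769 = 0.874 nats.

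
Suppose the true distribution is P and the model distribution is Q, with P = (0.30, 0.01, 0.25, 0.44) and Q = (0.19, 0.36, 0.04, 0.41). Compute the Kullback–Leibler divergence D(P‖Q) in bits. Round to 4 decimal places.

D(P‖Q) = Σ p·log₂(p/q).
  0.30·log₂(0.30/0.19) = 0.19769
  0.01·log₂(0.01/0.36) = -0.05170
  0.25·log₂(0.25/0.04) = 0.66096
  0.44·log₂(0.44/0.41) = 0.04483
D(P‖Q) = 0.8518 bits.

0.8518 bits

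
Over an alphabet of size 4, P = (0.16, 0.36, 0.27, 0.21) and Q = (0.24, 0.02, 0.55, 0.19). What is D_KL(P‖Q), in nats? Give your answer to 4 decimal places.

D(P‖Q) = Σ p·ln(p/q).
  0.16·ln(0.16/0.24) = -0.06487
  0.36·ln(0.36/0.02) = 1.04053
  0.27·ln(0.27/0.55) = -0.19210
  0.21·ln(0.21/0.19) = 0.02102
D(P‖Q) = 0.8046 nats.

0.8046 nats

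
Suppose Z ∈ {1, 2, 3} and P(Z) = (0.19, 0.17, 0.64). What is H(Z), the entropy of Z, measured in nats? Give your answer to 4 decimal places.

H(Z) = −Σ p·ln p.
  −(0.19)·ln(0.19) = 0.31554
  −(0.17)·ln(0.17) = 0.30123
  −(0.64)·ln(0.64) = 0.28562
Sum: 0.31554 + 0.30123 + 0.28562 = 0.9024 nats.

0.9024 nats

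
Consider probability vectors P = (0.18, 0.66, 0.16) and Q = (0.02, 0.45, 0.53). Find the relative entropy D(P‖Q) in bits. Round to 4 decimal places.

D(P‖Q) = Σ p·log₂(p/q).
  0.18·log₂(0.18/0.02) = 0.57059
  0.66·log₂(0.66/0.45) = 0.36468
  0.16·log₂(0.16/0.53) = -0.27647
D(P‖Q) = 0.6588 bits.

0.6588 bits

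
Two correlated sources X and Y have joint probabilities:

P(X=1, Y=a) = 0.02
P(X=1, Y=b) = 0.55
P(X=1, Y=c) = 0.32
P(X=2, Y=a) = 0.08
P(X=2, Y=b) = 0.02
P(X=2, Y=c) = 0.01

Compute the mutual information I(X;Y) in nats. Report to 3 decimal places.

0.165 nats

Marginals: p(X) = (0.8900, 0.1100), p(Y) = (0.1000, 0.5700, 0.3300).
I(X;Y) = Σ p(x,y)·ln[p(x,y)/(p(x)p(y))].
  (1,a): 0.02·ln(0.2247) = -0.0299
  (1,b): 0.55·ln(1.0842) = 0.0444
  (1,c): 0.32·ln(1.0895) = 0.0274
  (2,a): 0.08·ln(7.2727) = 0.1587
  (2,b): 0.02·ln(0.3190) = -0.0229
  (2,c): 0.01·ln(0.2755) = -0.0129
Sum = 0.165 nats.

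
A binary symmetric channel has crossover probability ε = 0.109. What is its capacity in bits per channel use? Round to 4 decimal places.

Binary symmetric channel: C = 1 − h₂(ε) where h₂ is the binary entropy function.
h₂(0.109) = −0.109·log₂0.109 − 0.891·log₂0.891 = 0.4969.
C = 1 − 0.4969 = 0.5031 bits per channel use.

0.5031 bits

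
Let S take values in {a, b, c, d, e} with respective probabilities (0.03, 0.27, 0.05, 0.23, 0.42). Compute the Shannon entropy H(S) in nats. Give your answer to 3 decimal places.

H(S) = −Σ p·ln p.
  −(0.03)·ln(0.03) = 0.1052
  −(0.27)·ln(0.27) = 0.3535
  −(0.05)·ln(0.05) = 0.1498
  −(0.23)·ln(0.23) = 0.3380
  −(0.42)·ln(0.42) = 0.3644
Sum: 0.1052 + 0.3535 + 0.1498 + 0.3380 + 0.3644 = 1.311 nats.

1.311 nats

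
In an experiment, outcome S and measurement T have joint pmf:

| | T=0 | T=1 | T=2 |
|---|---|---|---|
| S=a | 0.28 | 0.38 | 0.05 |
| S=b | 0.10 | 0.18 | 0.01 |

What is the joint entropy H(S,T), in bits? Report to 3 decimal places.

H(S,T) = −Σ p(x,y)·log₂ p(x,y) over all 6 cells.
  cell (a,0): −0.28·log₂0.28 = 0.5142
  cell (a,1): −0.38·log₂0.38 = 0.5305
  cell (a,2): −0.05·log₂0.05 = 0.2161
  cell (b,0): −0.10·log₂0.10 = 0.3322
  cell (b,1): −0.18·log₂0.18 = 0.4453
  cell (b,2): −0.01·log₂0.01 = 0.0664
Sum = 2.105 bits.

2.105 bits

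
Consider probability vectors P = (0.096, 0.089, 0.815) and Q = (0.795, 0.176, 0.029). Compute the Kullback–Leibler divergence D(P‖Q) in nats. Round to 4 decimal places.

2.4551 nats

D(P‖Q) = Σ p·ln(p/q).
  0.096·ln(0.096/0.795) = -0.20294
  0.089·ln(0.089/0.176) = -0.06068
  0.815·ln(0.815/0.029) = 2.71875
D(P‖Q) = 2.4551 nats.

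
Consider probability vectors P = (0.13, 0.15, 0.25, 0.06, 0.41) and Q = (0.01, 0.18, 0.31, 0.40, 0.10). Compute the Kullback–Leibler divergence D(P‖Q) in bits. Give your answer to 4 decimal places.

1.0344 bits

D(P‖Q) = Σ p·log₂(p/q).
  0.13·log₂(0.13/0.01) = 0.48106
  0.15·log₂(0.15/0.18) = -0.03946
  0.25·log₂(0.25/0.31) = -0.07759
  0.06·log₂(0.06/0.40) = -0.16422
  0.41·log₂(0.41/0.10) = 0.83461
D(P‖Q) = 1.0344 bits.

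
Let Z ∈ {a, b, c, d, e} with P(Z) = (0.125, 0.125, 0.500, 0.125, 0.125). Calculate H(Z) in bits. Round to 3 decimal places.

H(Z) = −Σ p·log₂ p.
  −(0.125)·log₂(0.125) = 0.3750
  −(0.125)·log₂(0.125) = 0.3750
  −(0.500)·log₂(0.500) = 0.5000
  −(0.125)·log₂(0.125) = 0.3750
  −(0.125)·log₂(0.125) = 0.3750
Sum: 0.3750 + 0.3750 + 0.5000 + 0.3750 + 0.3750 = 2.000 bits.

2.000 bits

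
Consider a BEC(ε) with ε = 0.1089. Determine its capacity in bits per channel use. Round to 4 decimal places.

Binary erasure channel: capacity C = 1 − ε.
C = 1 − 0.1089 = 0.8911 bits per channel use.

0.8911 bits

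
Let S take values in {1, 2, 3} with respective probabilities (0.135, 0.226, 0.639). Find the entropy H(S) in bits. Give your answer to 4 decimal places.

H(S) = −Σ p·log₂ p.
  −(0.135)·log₂(0.135) = 0.39001
  −(0.226)·log₂(0.226) = 0.48491
  −(0.639)·log₂(0.639) = 0.41287
Sum: 0.39001 + 0.48491 + 0.41287 = 1.2878 bits.

1.2878 bits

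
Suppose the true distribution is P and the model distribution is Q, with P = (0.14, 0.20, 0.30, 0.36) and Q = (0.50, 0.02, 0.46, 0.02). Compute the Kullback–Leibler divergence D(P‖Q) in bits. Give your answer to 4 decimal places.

D(P‖Q) = Σ p·log₂(p/q).
  0.14·log₂(0.14/0.50) = -0.25711
  0.20·log₂(0.20/0.02) = 0.66439
  0.30·log₂(0.30/0.46) = -0.18500
  0.36·log₂(0.36/0.02) = 1.50117
D(P‖Q) = 1.7234 bits.

1.7234 bits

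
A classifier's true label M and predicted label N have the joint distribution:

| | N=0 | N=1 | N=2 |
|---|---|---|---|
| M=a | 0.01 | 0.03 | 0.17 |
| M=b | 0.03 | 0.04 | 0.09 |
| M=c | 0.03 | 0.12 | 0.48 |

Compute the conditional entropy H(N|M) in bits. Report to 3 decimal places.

1.014 bits

Marginals: p(M) = (0.2100, 0.1600, 0.6300), p(N) = (0.0700, 0.1900, 0.7400).
H(N|M) = Σ p(M) · H(N|M=·).
  M=a: p=0.2100, H(N|M=a) = 0.8570
  M=b: p=0.1600, H(N|M=b) = 1.4197
  M=c: p=0.6300, H(N|M=c) = 0.9637
Weighted sum = 1.014 bits.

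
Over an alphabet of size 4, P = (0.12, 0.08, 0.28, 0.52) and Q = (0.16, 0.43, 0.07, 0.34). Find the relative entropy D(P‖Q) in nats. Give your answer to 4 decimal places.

0.4400 nats

D(P‖Q) = Σ p·ln(p/q).
  0.12·ln(0.12/0.16) = -0.03452
  0.08·ln(0.08/0.43) = -0.13454
  0.28·ln(0.28/0.07) = 0.38816
  0.52·ln(0.52/0.34) = 0.22094
D(P‖Q) = 0.4400 nats.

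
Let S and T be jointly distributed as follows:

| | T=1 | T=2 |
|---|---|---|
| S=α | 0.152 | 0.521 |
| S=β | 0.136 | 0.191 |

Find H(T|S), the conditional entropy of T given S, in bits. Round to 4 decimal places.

Chain rule: H(T|S) = H(S,T) − H(S).
Marginals: p(S) = (0.6730, 0.3270), p(T) = (0.2880, 0.7120).
H(S,T) = 1.7508 bits; H(S) = 0.9118 bits.
H(T|S) = 1.7508 − 0.9118 = 0.8390 bits.

0.8390 bits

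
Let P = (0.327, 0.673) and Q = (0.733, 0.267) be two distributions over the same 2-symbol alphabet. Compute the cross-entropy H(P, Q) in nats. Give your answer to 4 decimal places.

0.9903 nats

H(P,Q) = −Σ p·ln q.
  −0.327·ln(0.733) = 0.10157
  −0.673·ln(0.267) = 0.88870
H(P,Q) = 0.9903 nats.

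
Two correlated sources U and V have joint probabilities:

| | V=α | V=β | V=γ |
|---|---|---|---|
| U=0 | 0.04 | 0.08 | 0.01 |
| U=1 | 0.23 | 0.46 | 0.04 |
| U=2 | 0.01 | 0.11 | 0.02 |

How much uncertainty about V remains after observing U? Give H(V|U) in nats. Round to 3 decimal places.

0.798 nats

Chain rule: H(V|U) = H(U,V) − H(U).
Marginals: p(U) = (0.1300, 0.7300, 0.1400), p(V) = (0.2800, 0.6500, 0.0700).
H(U,V) = 1.5679 nats; H(U) = 0.7702 nats.
H(V|U) = 1.5679 − 0.7702 = 0.798 nats.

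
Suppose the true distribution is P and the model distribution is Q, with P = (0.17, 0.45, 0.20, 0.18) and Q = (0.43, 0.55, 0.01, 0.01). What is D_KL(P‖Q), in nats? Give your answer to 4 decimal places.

0.8714 nats

D(P‖Q) = Σ p·ln(p/q).
  0.17·ln(0.17/0.43) = -0.15776
  0.45·ln(0.45/0.55) = -0.09030
  0.20·ln(0.20/0.01) = 0.59915
  0.18·ln(0.18/0.01) = 0.52027
D(P‖Q) = 0.8714 nats.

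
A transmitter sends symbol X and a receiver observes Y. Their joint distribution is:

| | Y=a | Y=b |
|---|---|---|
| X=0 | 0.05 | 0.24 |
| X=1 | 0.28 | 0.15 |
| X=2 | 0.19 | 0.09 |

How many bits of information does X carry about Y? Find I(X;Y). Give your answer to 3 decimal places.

0.152 bits

Marginals: p(X) = (0.2900, 0.4300, 0.2800), p(Y) = (0.5200, 0.4800).
I(X;Y) = H(X) + H(Y) − H(X,Y).
H(X) = 1.5557, H(Y) = 0.9988, H(X,Y) = 2.4029.
I(X;Y) = 1.5557 + 0.9988 − 2.4029 = 0.152 bits.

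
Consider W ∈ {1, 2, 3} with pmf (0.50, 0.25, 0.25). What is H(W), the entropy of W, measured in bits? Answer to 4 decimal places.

1.5000 bits

H(W) = −Σ p·log₂ p.
  −(0.50)·log₂(0.50) = 0.50000
  −(0.25)·log₂(0.25) = 0.50000
  −(0.25)·log₂(0.25) = 0.50000
Sum: 0.50000 + 0.50000 + 0.50000 = 1.5000 bits.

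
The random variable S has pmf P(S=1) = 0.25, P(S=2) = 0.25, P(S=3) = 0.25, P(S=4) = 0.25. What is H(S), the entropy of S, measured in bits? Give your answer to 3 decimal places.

2.000 bits

H(S) = −Σ p·log₂ p.
  −(0.25)·log₂(0.25) = 0.5000
  −(0.25)·log₂(0.25) = 0.5000
  −(0.25)·log₂(0.25) = 0.5000
  −(0.25)·log₂(0.25) = 0.5000
Sum: 0.5000 + 0.5000 + 0.5000 + 0.5000 = 2.000 bits.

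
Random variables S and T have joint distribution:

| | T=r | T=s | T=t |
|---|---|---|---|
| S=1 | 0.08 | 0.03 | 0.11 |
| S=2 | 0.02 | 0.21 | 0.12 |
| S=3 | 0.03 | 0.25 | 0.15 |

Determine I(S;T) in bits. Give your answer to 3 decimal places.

0.143 bits

Marginals: p(S) = (0.2200, 0.3500, 0.4300), p(T) = (0.1300, 0.4900, 0.3800).
I(S;T) = H(S) + H(T) − H(S,T).
H(S) = 1.5342, H(T) = 1.4174, H(S,T) = 2.8086.
I(S;T) = 1.5342 + 1.4174 − 2.8086 = 0.143 bits.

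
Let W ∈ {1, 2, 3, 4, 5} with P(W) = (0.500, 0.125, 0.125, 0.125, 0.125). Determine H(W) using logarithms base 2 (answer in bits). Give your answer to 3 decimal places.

H(W) = −Σ p·log₂ p.
  −(0.500)·log₂(0.500) = 0.5000
  −(0.125)·log₂(0.125) = 0.3750
  −(0.125)·log₂(0.125) = 0.3750
  −(0.125)·log₂(0.125) = 0.3750
  −(0.125)·log₂(0.125) = 0.3750
Sum: 0.5000 + 0.3750 + 0.3750 + 0.3750 + 0.3750 = 2.000 bits.

2.000 bits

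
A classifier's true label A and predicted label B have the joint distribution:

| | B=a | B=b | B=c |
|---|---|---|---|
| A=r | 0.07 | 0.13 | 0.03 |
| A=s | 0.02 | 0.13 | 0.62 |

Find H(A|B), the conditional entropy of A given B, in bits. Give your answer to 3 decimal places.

0.504 bits

Chain rule: H(A|B) = H(A,B) − H(B).
Marginals: p(A) = (0.2300, 0.7700), p(B) = (0.0900, 0.2600, 0.6500).
H(A,B) = 1.7261 bits; H(B) = 1.2219 bits.
H(A|B) = 1.7261 − 1.2219 = 0.504 bits.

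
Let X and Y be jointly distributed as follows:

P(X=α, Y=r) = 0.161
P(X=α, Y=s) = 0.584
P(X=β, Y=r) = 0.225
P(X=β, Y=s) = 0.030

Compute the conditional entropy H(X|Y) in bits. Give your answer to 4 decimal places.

Marginals: p(X) = (0.7450, 0.2550), p(Y) = (0.3860, 0.6140).
H(X|Y) = Σ p(Y) · H(X|Y=·).
  Y=r: p=0.3860, H(X|Y=r) = 0.9801
  Y=s: p=0.6140, H(X|Y=s) = 0.2815
Weighted sum = 0.5512 bits.

0.5512 bits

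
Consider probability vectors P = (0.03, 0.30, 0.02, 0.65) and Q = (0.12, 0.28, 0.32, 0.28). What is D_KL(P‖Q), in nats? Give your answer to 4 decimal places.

0.4711 nats

D(P‖Q) = Σ p·ln(p/q).
  0.03·ln(0.03/0.12) = -0.04159
  0.30·ln(0.30/0.28) = 0.02070
  0.02·ln(0.02/0.32) = -0.05545
  0.65·ln(0.65/0.28) = 0.54742
D(P‖Q) = 0.4711 nats.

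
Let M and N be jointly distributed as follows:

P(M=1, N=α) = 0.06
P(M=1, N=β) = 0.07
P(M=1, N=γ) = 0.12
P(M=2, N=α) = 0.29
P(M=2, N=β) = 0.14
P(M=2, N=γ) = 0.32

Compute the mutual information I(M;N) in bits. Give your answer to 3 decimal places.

Marginals: p(M) = (0.2500, 0.7500), p(N) = (0.3500, 0.2100, 0.4400).
I(M;N) = Σ p(x,y)·log₂[p(x,y)/(p(x)p(y))].
  (1,α): 0.06·log₂(0.6857) = -0.0327
  (1,β): 0.07·log₂(1.3333) = 0.0291
  (1,γ): 0.12·log₂(1.0909) = 0.0151
  (2,α): 0.29·log₂(1.1048) = 0.0417
  (2,β): 0.14·log₂(0.8889) = -0.0238
  (2,γ): 0.32·log₂(0.9697) = -0.0142
Sum = 0.015 bits.

0.015 bits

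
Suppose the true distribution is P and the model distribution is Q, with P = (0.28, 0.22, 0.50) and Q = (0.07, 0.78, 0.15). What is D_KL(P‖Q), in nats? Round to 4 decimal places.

D(P‖Q) = Σ p·ln(p/q).
  0.28·ln(0.28/0.07) = 0.38816
  0.22·ln(0.22/0.78) = -0.27845
  0.50·ln(0.50/0.15) = 0.60199
D(P‖Q) = 0.7117 nats.

0.7117 nats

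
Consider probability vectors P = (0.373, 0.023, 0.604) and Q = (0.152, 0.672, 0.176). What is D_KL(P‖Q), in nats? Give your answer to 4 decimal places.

D(P‖Q) = Σ p·ln(p/q).
  0.373·ln(0.373/0.152) = 0.33484
  0.023·ln(0.023/0.672) = -0.07762
  0.604·ln(0.604/0.176) = 0.74479
D(P‖Q) = 1.0020 nats.

1.0020 nats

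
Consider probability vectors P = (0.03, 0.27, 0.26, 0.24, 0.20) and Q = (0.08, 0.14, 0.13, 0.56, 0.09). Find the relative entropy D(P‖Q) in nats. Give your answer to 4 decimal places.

D(P‖Q) = Σ p·ln(p/q).
  0.03·ln(0.03/0.08) = -0.02942
  0.27·ln(0.27/0.14) = 0.17733
  0.26·ln(0.26/0.13) = 0.18022
  0.24·ln(0.24/0.56) = -0.20335
  0.20·ln(0.20/0.09) = 0.15970
D(P‖Q) = 0.2845 nats.

0.2845 nats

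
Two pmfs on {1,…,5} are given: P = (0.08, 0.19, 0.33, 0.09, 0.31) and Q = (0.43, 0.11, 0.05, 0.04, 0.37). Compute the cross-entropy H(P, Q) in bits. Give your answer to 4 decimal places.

H(P,Q) = −Σ p·log₂ q.
  −0.08·log₂(0.43) = 0.09741
  −0.19·log₂(0.11) = 0.60504
  −0.33·log₂(0.05) = 1.42624
  −0.09·log₂(0.04) = 0.41795
  −0.31·log₂(0.37) = 0.44466
H(P,Q) = 2.9913 bits.

2.9913 bits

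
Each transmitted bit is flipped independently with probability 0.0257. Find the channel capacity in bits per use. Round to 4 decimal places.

0.8277 bits

Binary symmetric channel: C = 1 − h₂(ε) where h₂ is the binary entropy function.
h₂(0.0257) = −0.0257·log₂0.0257 − 0.9743·log₂0.9743 = 0.1723.
C = 1 − 0.1723 = 0.8277 bits per channel use.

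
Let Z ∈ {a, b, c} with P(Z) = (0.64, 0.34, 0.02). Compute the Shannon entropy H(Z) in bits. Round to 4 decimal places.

H(Z) = −Σ p·log₂ p.
  −(0.64)·log₂(0.64) = 0.41207
  −(0.34)·log₂(0.34) = 0.52917
  −(0.02)·log₂(0.02) = 0.11288
Sum: 0.41207 + 0.52917 + 0.11288 = 1.0541 bits.

1.0541 bits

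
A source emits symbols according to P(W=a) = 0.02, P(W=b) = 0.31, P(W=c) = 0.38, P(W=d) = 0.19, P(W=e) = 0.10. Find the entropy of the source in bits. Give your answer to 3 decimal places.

H(W) = −Σ p·log₂ p.
  −(0.02)·log₂(0.02) = 0.1129
  −(0.31)·log₂(0.31) = 0.5238
  −(0.38)·log₂(0.38) = 0.5305
  −(0.19)·log₂(0.19) = 0.4552
  −(0.10)·log₂(0.10) = 0.3322
Sum: 0.1129 + 0.5238 + 0.5305 + 0.4552 + 0.3322 = 1.955 bits.

1.955 bits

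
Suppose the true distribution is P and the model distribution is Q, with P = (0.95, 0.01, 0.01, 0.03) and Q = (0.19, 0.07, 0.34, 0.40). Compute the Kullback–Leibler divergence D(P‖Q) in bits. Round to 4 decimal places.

2.0148 bits

D(P‖Q) = Σ p·log₂(p/q).
  0.95·log₂(0.95/0.19) = 2.20583
  0.01·log₂(0.01/0.07) = -0.02807
  0.01·log₂(0.01/0.34) = -0.05087
  0.03·log₂(0.03/0.40) = -0.11211
D(P‖Q) = 2.0148 bits.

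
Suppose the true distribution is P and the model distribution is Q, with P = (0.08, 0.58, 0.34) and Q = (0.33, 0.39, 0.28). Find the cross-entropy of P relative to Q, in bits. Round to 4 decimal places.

H(P,Q) = −Σ p·log₂ q.
  −0.08·log₂(0.33) = 0.12796
  −0.58·log₂(0.39) = 0.78790
  −0.34·log₂(0.28) = 0.62441
H(P,Q) = 1.5403 bits.

1.5403 bits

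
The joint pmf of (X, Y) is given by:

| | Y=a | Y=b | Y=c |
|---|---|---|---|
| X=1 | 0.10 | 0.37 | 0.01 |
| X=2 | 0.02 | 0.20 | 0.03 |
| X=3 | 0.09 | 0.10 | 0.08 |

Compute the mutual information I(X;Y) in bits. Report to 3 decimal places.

0.151 bits

Marginals: p(X) = (0.4800, 0.2500, 0.2700), p(Y) = (0.2100, 0.6700, 0.1200).
I(X;Y) = H(X) + H(Y) − H(X,Y).
H(X) = 1.5183, H(Y) = 1.2270, H(X,Y) = 2.5947.
I(X;Y) = 1.5183 + 1.2270 − 2.5947 = 0.151 bits.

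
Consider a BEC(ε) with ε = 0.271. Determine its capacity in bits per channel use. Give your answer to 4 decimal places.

Binary erasure channel: capacity C = 1 − ε.
C = 1 − 0.271 = 0.7290 bits per channel use.

0.7290 bits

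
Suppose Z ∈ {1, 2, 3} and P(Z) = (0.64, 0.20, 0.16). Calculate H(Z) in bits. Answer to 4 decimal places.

H(Z) = −Σ p·log₂ p.
  −(0.64)·log₂(0.64) = 0.41207
  −(0.20)·log₂(0.20) = 0.46439
  −(0.16)·log₂(0.16) = 0.42302
Sum: 0.41207 + 0.46439 + 0.42302 = 1.2995 bits.

1.2995 bits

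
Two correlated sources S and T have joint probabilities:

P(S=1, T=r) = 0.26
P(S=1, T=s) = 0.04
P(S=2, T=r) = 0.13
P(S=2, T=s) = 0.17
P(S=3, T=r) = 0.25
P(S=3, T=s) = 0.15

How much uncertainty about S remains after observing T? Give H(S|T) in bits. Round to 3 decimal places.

1.476 bits

Chain rule: H(S|T) = H(S,T) − H(T).
Marginals: p(S) = (0.3000, 0.3000, 0.4000), p(T) = (0.6400, 0.3600).
H(S,T) = 2.4188 bits; H(T) = 0.9427 bits.
H(S|T) = 2.4188 − 0.9427 = 1.476 bits.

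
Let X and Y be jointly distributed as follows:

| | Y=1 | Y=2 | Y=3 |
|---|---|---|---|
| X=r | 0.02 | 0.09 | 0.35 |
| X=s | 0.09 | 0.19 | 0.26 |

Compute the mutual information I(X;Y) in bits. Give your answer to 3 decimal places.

Marginals: p(X) = (0.4600, 0.5400), p(Y) = (0.1100, 0.2800, 0.6100).
I(X;Y) = H(X) + H(Y) − H(X,Y).
H(X) = 0.9954, H(Y) = 1.2995, H(X,Y) = 2.2288.
I(X;Y) = 0.9954 + 1.2995 − 2.2288 = 0.066 bits.

0.066 bits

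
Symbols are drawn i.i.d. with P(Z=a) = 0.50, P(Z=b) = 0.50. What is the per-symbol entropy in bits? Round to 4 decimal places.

H(Z) = −Σ p·log₂ p.
  −(0.50)·log₂(0.50) = 0.50000
  −(0.50)·log₂(0.50) = 0.50000
Sum: 0.50000 + 0.50000 = 1.0000 bits.

1.0000 bits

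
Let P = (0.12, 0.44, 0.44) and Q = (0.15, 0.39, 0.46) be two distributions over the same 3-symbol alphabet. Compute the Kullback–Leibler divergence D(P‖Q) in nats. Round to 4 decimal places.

D(P‖Q) = Σ p·ln(p/q).
  0.12·ln(0.12/0.15) = -0.02678
  0.44·ln(0.44/0.39) = 0.05308
  0.44·ln(0.44/0.46) = -0.01956
D(P‖Q) = 0.0067 nats.

0.0067 nats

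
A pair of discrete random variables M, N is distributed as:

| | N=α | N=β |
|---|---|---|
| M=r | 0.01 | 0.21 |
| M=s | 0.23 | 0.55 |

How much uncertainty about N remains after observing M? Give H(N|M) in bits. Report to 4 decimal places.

0.7411 bits

Chain rule: H(N|M) = H(M,N) − H(M).
Marginals: p(M) = (0.2200, 0.7800), p(N) = (0.2400, 0.7600).
H(M,N) = 1.5013 bits; H(M) = 0.7602 bits.
H(N|M) = 1.5013 − 0.7602 = 0.7411 bits.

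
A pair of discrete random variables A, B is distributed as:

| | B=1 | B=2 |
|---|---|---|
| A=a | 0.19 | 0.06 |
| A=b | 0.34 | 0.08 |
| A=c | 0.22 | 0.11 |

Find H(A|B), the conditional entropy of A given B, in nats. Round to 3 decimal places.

Chain rule: H(A|B) = H(A,B) − H(B).
Marginals: p(A) = (0.2500, 0.4200, 0.3300), p(B) = (0.7500, 0.2500).
H(A,B) = 1.6291 nats; H(B) = 0.5623 nats.
H(A|B) = 1.6291 − 0.5623 = 1.067 nats.

1.067 nats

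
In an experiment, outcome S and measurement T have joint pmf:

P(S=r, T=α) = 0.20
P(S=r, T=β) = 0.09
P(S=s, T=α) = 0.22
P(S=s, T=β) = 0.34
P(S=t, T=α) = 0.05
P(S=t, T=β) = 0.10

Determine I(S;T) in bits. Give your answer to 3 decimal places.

Marginals: p(S) = (0.2900, 0.5600, 0.1500), p(T) = (0.4700, 0.5300).
I(S;T) = Σ p(x,y)·log₂[p(x,y)/(p(x)p(y))].
  (r,α): 0.20·log₂(1.4674) = 0.1106
  (r,β): 0.09·log₂(0.5856) = -0.0695
  (s,α): 0.22·log₂(0.8359) = -0.0569
  (s,β): 0.34·log₂(1.1456) = 0.0667
  (t,α): 0.05·log₂(0.7092) = -0.0248
  (t,β): 0.10·log₂(1.2579) = 0.0331
Sum = 0.059 bits.

0.059 bits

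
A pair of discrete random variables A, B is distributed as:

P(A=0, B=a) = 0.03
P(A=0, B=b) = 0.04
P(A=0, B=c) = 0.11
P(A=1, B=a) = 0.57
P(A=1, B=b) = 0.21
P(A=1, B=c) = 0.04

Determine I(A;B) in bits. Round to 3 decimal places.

Marginals: p(A) = (0.1800, 0.8200), p(B) = (0.6000, 0.2500, 0.1500).
I(A;B) = Σ p(x,y)·log₂[p(x,y)/(p(x)p(y))].
  (0,a): 0.03·log₂(0.2778) = -0.0554
  (0,b): 0.04·log₂(0.8889) = -0.0068
  (0,c): 0.11·log₂(4.0741) = 0.2229
  (1,a): 0.57·log₂(1.1585) = 0.1210
  (1,b): 0.21·log₂(1.0244) = 0.0073
  (1,c): 0.04·log₂(0.3252) = -0.0648
Sum = 0.224 bits.

0.224 bits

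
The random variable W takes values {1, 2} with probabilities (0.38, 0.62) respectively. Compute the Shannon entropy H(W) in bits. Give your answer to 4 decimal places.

0.9580 bits

H(W) = −Σ p·log₂ p.
  −(0.38)·log₂(0.38) = 0.53045
  −(0.62)·log₂(0.62) = 0.42759
Sum: 0.53045 + 0.42759 = 0.9580 bits.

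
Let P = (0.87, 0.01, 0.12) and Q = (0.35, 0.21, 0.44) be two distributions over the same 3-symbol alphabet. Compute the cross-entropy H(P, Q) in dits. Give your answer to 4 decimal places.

0.4462 dits

H(P,Q) = −Σ p·log₁₀ q.
  −0.87·log₁₀(0.35) = 0.39666
  −0.01·log₁₀(0.21) = 0.00678
  −0.12·log₁₀(0.44) = 0.04279
H(P,Q) = 0.4462 dits.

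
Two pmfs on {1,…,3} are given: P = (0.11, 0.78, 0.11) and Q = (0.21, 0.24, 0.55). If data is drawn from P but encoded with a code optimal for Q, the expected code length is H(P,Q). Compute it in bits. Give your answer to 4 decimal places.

1.9485 bits

H(P,Q) = −Σ p·log₂ q.
  −0.11·log₂(0.21) = 0.24767
  −0.78·log₂(0.24) = 1.60594
  −0.11·log₂(0.55) = 0.09487
H(P,Q) = 1.9485 bits.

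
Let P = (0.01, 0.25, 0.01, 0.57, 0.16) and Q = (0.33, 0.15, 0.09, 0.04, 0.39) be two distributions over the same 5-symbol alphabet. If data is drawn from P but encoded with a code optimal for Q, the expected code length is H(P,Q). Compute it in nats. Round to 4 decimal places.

2.4949 nats

H(P,Q) = −Σ p·ln q.
  −0.01·ln(0.33) = 0.01109
  −0.25·ln(0.15) = 0.47428
  −0.01·ln(0.09) = 0.02408
  −0.57·ln(0.04) = 1.83476
  −0.16·ln(0.39) = 0.15066
H(P,Q) = 2.4949 nats.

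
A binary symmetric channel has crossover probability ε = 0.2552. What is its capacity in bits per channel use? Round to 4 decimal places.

Binary symmetric channel: C = 1 − h₂(ε) where h₂ is the binary entropy function.
h₂(0.2552) = −0.2552·log₂0.2552 − 0.7448·log₂0.7448 = 0.8194.
C = 1 − 0.8194 = 0.1806 bits per channel use.

0.1806 bits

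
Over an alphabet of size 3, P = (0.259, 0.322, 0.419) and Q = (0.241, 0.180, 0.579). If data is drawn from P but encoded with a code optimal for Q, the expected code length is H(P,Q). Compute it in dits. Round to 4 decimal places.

0.4993 dits

H(P,Q) = −Σ p·log₁₀ q.
  −0.259·log₁₀(0.241) = 0.16006
  −0.322·log₁₀(0.180) = 0.23980
  −0.419·log₁₀(0.579) = 0.09944
H(P,Q) = 0.4993 dits.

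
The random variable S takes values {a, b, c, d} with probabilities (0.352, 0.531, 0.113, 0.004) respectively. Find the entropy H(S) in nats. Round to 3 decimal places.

0.972 nats

H(S) = −Σ p·ln p.
  −(0.352)·ln(0.352) = 0.3675
  −(0.531)·ln(0.531) = 0.3361
  −(0.113)·ln(0.113) = 0.2464
  −(0.004)·ln(0.004) = 0.0221
Sum: 0.3675 + 0.3361 + 0.2464 + 0.0221 = 0.972 nats.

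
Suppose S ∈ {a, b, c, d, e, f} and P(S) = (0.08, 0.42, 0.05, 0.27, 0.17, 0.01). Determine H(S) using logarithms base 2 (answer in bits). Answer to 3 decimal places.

2.044 bits

H(S) = −Σ p·log₂ p.
  −(0.08)·log₂(0.08) = 0.2915
  −(0.42)·log₂(0.42) = 0.5256
  −(0.05)·log₂(0.05) = 0.2161
  −(0.27)·log₂(0.27) = 0.5100
  −(0.17)·log₂(0.17) = 0.4346
  −(0.01)·log₂(0.01) = 0.0664
Sum: 0.2915 + 0.5256 + 0.2161 + 0.5100 + 0.4346 + 0.0664 = 2.044 bits.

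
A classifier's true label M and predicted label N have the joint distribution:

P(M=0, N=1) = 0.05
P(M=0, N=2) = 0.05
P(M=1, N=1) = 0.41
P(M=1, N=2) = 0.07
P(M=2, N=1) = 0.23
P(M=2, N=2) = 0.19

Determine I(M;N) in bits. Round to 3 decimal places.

0.088 bits

Marginals: p(M) = (0.1000, 0.4800, 0.4200), p(N) = (0.6900, 0.3100).
I(M;N) = Σ p(x,y)·log₂[p(x,y)/(p(x)p(y))].
  (0,1): 0.05·log₂(0.7246) = -0.0232
  (0,2): 0.05·log₂(1.6129) = 0.0345
  (1,1): 0.41·log₂(1.2379) = 0.1262
  (1,2): 0.07·log₂(0.4704) = -0.0762
  (2,1): 0.23·log₂(0.7937) = -0.0767
  (2,2): 0.19·log₂(1.4593) = 0.1036
Sum = 0.088 bits.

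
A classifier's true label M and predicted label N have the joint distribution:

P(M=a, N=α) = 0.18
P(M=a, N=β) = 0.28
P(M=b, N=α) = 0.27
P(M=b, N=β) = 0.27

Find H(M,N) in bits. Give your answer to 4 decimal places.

1.9796 bits

H(M,N) = −Σ p(x,y)·log₂ p(x,y) over all 4 cells.
  cell (a,α): −0.18·log₂0.18 = 0.44531
  cell (a,β): −0.28·log₂0.28 = 0.51422
  cell (b,α): −0.27·log₂0.27 = 0.51002
  cell (b,β): −0.27·log₂0.27 = 0.51002
Sum = 1.9796 bits.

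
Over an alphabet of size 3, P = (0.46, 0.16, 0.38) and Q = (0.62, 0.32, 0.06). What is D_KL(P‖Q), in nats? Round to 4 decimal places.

D(P‖Q) = Σ p·ln(p/q).
  0.46·ln(0.46/0.62) = -0.13731
  0.16·ln(0.16/0.32) = -0.11090
  0.38·ln(0.38/0.06) = 0.70141
D(P‖Q) = 0.4532 nats.

0.4532 nats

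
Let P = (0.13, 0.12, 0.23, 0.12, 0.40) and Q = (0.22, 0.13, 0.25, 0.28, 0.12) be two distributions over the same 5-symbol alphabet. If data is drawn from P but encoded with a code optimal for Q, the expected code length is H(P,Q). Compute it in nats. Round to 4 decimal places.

1.7614 nats

H(P,Q) = −Σ p·ln q.
  −0.13·ln(0.22) = 0.19684
  −0.12·ln(0.13) = 0.24483
  −0.23·ln(0.25) = 0.31885
  −0.12·ln(0.28) = 0.15276
  −0.40·ln(0.12) = 0.84811
H(P,Q) = 1.7614 nats.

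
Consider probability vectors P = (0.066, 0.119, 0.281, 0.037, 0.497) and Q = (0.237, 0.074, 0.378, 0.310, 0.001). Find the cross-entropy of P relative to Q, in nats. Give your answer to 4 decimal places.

4.1547 nats

H(P,Q) = −Σ p·ln q.
  −0.066·ln(0.237) = 0.09502
  −0.119·ln(0.074) = 0.30984
  −0.281·ln(0.378) = 0.27337
  −0.037·ln(0.310) = 0.04333
  −0.497·ln(0.001) = 3.43315
H(P,Q) = 4.1547 nats.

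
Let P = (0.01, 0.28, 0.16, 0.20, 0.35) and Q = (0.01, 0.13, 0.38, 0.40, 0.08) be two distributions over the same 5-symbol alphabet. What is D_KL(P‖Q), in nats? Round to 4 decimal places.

D(P‖Q) = Σ p·ln(p/q).
  0.01·ln(0.01/0.01) = 0.00000
  0.28·ln(0.28/0.13) = 0.21483
  0.16·ln(0.16/0.38) = -0.13840
  0.20·ln(0.20/0.40) = -0.13863
  0.35·ln(0.35/0.08) = 0.51657
D(P‖Q) = 0.4544 nats.

0.4544 nats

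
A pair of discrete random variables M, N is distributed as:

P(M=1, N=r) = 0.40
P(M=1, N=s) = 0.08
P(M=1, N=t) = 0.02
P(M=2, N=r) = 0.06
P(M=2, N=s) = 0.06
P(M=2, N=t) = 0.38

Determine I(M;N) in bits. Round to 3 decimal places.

Marginals: p(M) = (0.5000, 0.5000), p(N) = (0.4600, 0.1400, 0.4000).
I(M;N) = Σ p(x,y)·log₂[p(x,y)/(p(x)p(y))].
  (1,r): 0.40·log₂(1.7391) = 0.3193
  (1,s): 0.08·log₂(1.1429) = 0.0154
  (1,t): 0.02·log₂(0.1000) = -0.0664
  (2,r): 0.06·log₂(0.2609) = -0.1163
  (2,s): 0.06·log₂(0.8571) = -0.0133
  (2,t): 0.38·log₂(1.9000) = 0.3519
Sum = 0.491 bits.

0.491 bits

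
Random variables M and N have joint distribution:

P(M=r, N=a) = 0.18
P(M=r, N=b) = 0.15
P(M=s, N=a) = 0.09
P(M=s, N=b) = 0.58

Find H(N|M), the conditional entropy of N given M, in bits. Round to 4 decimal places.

0.7094 bits

Chain rule: H(N|M) = H(M,N) − H(M).
Marginals: p(M) = (0.3300, 0.6700), p(N) = (0.2700, 0.7300).
H(M,N) = 1.6243 bits; H(M) = 0.9149 bits.
H(N|M) = 1.6243 − 0.9149 = 0.7094 bits.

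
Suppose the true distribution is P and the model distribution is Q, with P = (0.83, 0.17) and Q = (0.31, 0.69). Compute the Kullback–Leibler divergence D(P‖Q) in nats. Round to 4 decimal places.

D(P‖Q) = Σ p·ln(p/q).
  0.83·ln(0.83/0.31) = 0.81743
  0.17·ln(0.17/0.69) = -0.23815
D(P‖Q) = 0.5793 nats.

0.5793 nats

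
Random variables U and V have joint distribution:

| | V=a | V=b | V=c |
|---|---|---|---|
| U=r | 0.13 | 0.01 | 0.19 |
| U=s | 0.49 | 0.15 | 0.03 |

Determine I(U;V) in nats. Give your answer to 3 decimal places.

0.191 nats

Marginals: p(U) = (0.3300, 0.6700), p(V) = (0.6200, 0.1600, 0.2200).
I(U;V) = H(U) + H(V) − H(U,V).
H(U) = 0.6342, H(V) = 0.9227, H(U,V) = 1.3661.
I(U;V) = 0.6342 + 0.9227 − 1.3661 = 0.191 nats.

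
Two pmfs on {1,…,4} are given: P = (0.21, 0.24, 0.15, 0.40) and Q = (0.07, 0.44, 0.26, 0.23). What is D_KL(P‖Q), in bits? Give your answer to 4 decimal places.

0.3233 bits

D(P‖Q) = Σ p·log₂(p/q).
  0.21·log₂(0.21/0.07) = 0.33284
  0.24·log₂(0.24/0.44) = -0.20987
  0.15·log₂(0.15/0.26) = -0.11903
  0.40·log₂(0.40/0.23) = 0.31935
D(P‖Q) = 0.3233 bits.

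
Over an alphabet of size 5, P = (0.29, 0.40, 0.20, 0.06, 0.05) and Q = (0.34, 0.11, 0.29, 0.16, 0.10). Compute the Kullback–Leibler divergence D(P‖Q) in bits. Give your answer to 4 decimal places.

0.4363 bits

D(P‖Q) = Σ p·log₂(p/q).
  0.29·log₂(0.29/0.34) = -0.06655
  0.40·log₂(0.40/0.11) = 0.74500
  0.20·log₂(0.20/0.29) = -0.10721
  0.06·log₂(0.06/0.16) = -0.08490
  0.05·log₂(0.05/0.10) = -0.05000
D(P‖Q) = 0.4363 bits.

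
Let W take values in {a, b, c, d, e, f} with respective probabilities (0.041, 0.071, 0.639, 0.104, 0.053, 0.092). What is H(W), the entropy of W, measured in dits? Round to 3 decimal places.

0.528 dits

H(W) = −Σ p·log₁₀ p.
  −(0.041)·log₁₀(0.041) = 0.0569
  −(0.071)·log₁₀(0.071) = 0.0816
  −(0.639)·log₁₀(0.639) = 0.1243
  −(0.104)·log₁₀(0.104) = 0.1022
  −(0.053)·log₁₀(0.053) = 0.0676
  −(0.092)·log₁₀(0.092) = 0.0953
Sum: 0.0569 + 0.0816 + 0.1243 + 0.1022 + 0.0676 + 0.0953 = 0.528 dits.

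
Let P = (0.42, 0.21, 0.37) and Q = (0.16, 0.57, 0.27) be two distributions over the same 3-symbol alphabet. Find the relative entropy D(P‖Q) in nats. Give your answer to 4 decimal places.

0.3122 nats

D(P‖Q) = Σ p·ln(p/q).
  0.42·ln(0.42/0.16) = 0.40533
  0.21·ln(0.21/0.57) = -0.20969
  0.37·ln(0.37/0.27) = 0.11658
D(P‖Q) = 0.3122 nats.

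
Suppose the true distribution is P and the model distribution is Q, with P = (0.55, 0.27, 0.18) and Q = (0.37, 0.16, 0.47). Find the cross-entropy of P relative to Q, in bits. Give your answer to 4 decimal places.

H(P,Q) = −Σ p·log₂ q.
  −0.55·log₂(0.37) = 0.78892
  −0.27·log₂(0.16) = 0.71384
  −0.18·log₂(0.47) = 0.19607
H(P,Q) = 1.6988 bits.

1.6988 bits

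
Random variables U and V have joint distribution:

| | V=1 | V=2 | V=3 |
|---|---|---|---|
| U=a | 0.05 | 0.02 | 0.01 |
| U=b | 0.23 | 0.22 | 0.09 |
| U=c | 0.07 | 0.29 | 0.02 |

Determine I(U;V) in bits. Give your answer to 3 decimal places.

0.109 bits

Marginals: p(U) = (0.0800, 0.5400, 0.3800), p(V) = (0.3500, 0.5300, 0.1200).
I(U;V) = H(U) + H(V) − H(U,V).
H(U) = 1.3020, H(V) = 1.3826, H(U,V) = 2.5756.
I(U;V) = 1.3020 + 1.3826 − 2.5756 = 0.109 bits.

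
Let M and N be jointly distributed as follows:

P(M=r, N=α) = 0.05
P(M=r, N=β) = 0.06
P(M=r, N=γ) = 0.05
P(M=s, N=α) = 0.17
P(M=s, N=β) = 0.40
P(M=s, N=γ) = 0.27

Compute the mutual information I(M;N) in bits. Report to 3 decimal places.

Marginals: p(M) = (0.1600, 0.8400), p(N) = (0.2200, 0.4600, 0.3200).
I(M;N) = H(M) + H(N) − H(M,N).
H(M) = 0.6343, H(N) = 1.5219, H(M,N) = 2.1491.
I(M;N) = 0.6343 + 1.5219 − 2.1491 = 0.007 bits.

0.007 bits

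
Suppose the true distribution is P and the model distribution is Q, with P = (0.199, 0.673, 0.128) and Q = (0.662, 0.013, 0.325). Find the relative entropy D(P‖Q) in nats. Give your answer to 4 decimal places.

D(P‖Q) = Σ p·ln(p/q).
  0.199·ln(0.199/0.662) = -0.23919
  0.673·ln(0.673/0.013) = 2.65619
  0.128·ln(0.128/0.325) = -0.11927
D(P‖Q) = 2.2977 nats.

2.2977 nats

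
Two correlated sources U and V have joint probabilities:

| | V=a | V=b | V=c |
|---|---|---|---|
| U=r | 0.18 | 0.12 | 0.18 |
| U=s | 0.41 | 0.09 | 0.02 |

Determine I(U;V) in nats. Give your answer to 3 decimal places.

Marginals: p(U) = (0.4800, 0.5200), p(V) = (0.5900, 0.2100, 0.2000).
I(U;V) = Σ p(x,y)·ln[p(x,y)/(p(x)p(y))].
  (r,a): 0.18·ln(0.6356) = -0.0816
  (r,b): 0.12·ln(1.1905) = 0.0209
  (r,c): 0.18·ln(1.8750) = 0.1131
  (s,a): 0.41·ln(1.3364) = 0.1189
  (s,b): 0.09·ln(0.8242) = -0.0174
  (s,c): 0.02·ln(0.1923) = -0.0330
Sum = 0.121 nats.

0.121 nats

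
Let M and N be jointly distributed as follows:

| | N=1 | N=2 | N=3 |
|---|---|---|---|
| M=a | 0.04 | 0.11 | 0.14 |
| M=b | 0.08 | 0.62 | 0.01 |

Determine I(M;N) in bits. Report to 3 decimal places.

Marginals: p(M) = (0.2900, 0.7100), p(N) = (0.1200, 0.7300, 0.1500).
I(M;N) = Σ p(x,y)·log₂[p(x,y)/(p(x)p(y))].
  (a,1): 0.04·log₂(1.1494) = 0.0080
  (a,2): 0.11·log₂(0.5196) = -0.1039
  (a,3): 0.14·log₂(3.2184) = 0.2361
  (b,1): 0.08·log₂(0.9390) = -0.0073
  (b,2): 0.62·log₂(1.1962) = 0.1603
  (b,3): 0.01·log₂(0.0939) = -0.0341
Sum = 0.259 bits.

0.259 bits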